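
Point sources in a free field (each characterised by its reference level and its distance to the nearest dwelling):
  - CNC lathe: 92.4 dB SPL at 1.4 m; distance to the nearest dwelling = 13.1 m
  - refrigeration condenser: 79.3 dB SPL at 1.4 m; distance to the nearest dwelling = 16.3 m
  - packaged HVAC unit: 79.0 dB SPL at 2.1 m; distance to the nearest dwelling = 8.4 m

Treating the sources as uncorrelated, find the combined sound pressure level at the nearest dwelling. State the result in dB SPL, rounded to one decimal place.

Propagate each source to the receiver with L = L_ref − 20·log₁₀(r/r_ref), then add intensities.
CNC lathe: 92.4 − 20·log₁₀(13.1/1.4) = 92.4 − 19.42 = 72.98 dB SPL.
refrigeration condenser: 79.3 − 20·log₁₀(16.3/1.4) = 79.3 − 21.32 = 57.98 dB SPL.
packaged HVAC unit: 79.0 − 20·log₁₀(8.4/2.1) = 79.0 − 12.04 = 66.96 dB SPL.
Σ 10^(L/10) = 2.544e+07 → L_total = 10·log₁₀(2.544e+07) = 74.06 dB SPL.

74.1 dB SPL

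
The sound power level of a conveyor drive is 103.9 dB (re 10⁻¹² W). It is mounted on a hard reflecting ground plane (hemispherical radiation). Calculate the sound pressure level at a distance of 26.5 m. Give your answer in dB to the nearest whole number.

67 dB

Free-field hemispherical radiation: L_p = L_w − 10·log₁₀(2π·r²), r = 26.5 m.
2π·r² = 4412 m², 10·log₁₀ of that is 36.447 dB.
L_p = 103.9 − 36.447 = 67.45 dB.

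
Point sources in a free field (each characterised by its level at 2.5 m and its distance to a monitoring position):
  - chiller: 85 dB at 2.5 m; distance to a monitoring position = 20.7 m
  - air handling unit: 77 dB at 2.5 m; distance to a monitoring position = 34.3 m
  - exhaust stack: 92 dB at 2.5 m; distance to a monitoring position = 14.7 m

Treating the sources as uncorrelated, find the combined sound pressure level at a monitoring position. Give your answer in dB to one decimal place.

First find each source's level at the receiver (point-source: −20·log₁₀(r/r_ref)), then combine on an intensity basis.
chiller: 85 − 20·log₁₀(20.7/2.5) = 85 − 18.36 = 66.64 dB.
air handling unit: 77 − 20·log₁₀(34.3/2.5) = 77 − 22.75 = 54.25 dB.
exhaust stack: 92 − 20·log₁₀(14.7/2.5) = 92 − 15.39 = 76.61 dB.
Σ 10^(L/10) = 5.072e+07 → L_total = 10·log₁₀(5.072e+07) = 77.05 dB.

77.1 dB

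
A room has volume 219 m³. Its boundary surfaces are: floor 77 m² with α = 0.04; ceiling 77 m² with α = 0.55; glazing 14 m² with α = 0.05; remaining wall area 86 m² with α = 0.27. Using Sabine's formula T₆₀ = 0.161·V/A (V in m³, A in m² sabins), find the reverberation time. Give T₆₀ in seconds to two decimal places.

0.51 s

Total absorption A = 77·0.04 + 77·0.55 + 14·0.05 + 86·0.27 = 69.35 m² sabins.
T₆₀ = 0.161·V/A = 0.161·219/69.35 = 0.508 s.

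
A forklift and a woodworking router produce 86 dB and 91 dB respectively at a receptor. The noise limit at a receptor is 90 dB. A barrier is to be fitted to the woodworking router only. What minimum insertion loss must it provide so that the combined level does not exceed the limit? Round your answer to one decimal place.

3.2 dB

The untreated sources together contribute 10^(86/10) = 3.981e+08, i.e. 86.00 dB.
To meet 90 dB overall, the treated woodworking router may contribute at most 10^(90/10) − 3.981e+08 = 6.019e+08, i.e. 87.80 dB.
Required insertion loss = 91 − 87.80 = 3.20 dB.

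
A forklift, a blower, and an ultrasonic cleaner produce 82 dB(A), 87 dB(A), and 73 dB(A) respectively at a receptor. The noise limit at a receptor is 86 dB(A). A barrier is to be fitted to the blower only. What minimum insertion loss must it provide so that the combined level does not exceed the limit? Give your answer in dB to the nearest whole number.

The untreated sources together contribute 10^(82/10) + 10^(73/10) = 1.784e+08, i.e. 82.51 dB(A).
To meet 86 dB(A) overall, the treated blower may contribute at most 10^(86/10) − 1.784e+08 = 2.197e+08, i.e. 83.42 dB(A).
So the blower must be reduced from 87 to 83.42 dB(A): IL = 3.58 dB.

4 dB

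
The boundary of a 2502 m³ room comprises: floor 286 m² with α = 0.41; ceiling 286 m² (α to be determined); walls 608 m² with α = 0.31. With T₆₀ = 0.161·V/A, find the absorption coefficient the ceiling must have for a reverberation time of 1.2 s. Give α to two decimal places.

0.10

From T₆₀ = 0.161·V/A, the target T₆₀ = 1.2 s needs A = 0.161·2502/1.2 = 335.69 m².
Absorption from the other surfaces = 286·0.41 + 608·0.31 = 305.74 m², so the ceiling must supply 29.94 m² over 286 m².
α = 29.94/286 = 0.105.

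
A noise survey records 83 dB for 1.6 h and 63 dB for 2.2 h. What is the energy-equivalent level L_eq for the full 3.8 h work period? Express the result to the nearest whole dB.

79 dB

Weight each interval's intensity by its duration and average over T = 3.8 h:
Σ tᵢ·10^(Lᵢ/10) = 1.6·10^(83/10) + 2.2·10^(63/10) = 3.236e+08.
L_eq = 10·log₁₀(3.236e+08/3.8) = 79.30 dB.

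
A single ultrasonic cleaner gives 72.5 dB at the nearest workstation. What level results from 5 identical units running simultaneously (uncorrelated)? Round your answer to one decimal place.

79.5 dB

L_total = L₁ + 10·log₁₀ N for N identical incoherent sources.
L_total = 72.5 + 10·log₁₀(5) = 72.5 + 6.990 = 79.49 dB.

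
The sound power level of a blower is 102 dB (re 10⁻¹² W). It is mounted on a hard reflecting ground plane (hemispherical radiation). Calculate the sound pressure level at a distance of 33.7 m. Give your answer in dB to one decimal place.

Free-field hemispherical radiation: L_p = L_w − 10·log₁₀(2π·r²), r = 33.7 m.
2π·r² = 7136 m², 10·log₁₀ of that is 38.534 dB.
L_p = 102 − 38.534 = 63.47 dB.

63.5 dB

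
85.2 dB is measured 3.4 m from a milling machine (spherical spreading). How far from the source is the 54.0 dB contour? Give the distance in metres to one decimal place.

For a point source L₁ − L₂ = 20·log₁₀(r₂/r₁), so r₂ = r₁·10^((L₁−L₂)/20).
r₂ = 3.4·10^((85.2−54.0)/20) = 3.4·10^(31.2/20) = 123.45 m.

123.4 m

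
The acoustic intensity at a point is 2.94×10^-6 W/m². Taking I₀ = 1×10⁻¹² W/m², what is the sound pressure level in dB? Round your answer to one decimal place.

64.7 dB

Dividing by I₀ shifts the exponent by 12: I/I₀ = 2.94×10^6.
L = 10·(0.4683 + 6) = 64.68 dB.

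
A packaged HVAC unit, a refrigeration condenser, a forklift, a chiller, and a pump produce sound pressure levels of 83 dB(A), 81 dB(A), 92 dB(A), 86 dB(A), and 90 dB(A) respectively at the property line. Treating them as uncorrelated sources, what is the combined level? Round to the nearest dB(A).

95 dB(A)

For uncorrelated sources the intensities add, so convert each level to linear form, sum, and take 10·log₁₀ of the total.
Σ 10^(L/10) = 10^(83/10) + 10^(81/10) + 10^(92/10) + 10^(86/10) + 10^(90/10) = 3.308e+09.
L_total = 10·log₁₀(3.308e+09) = 95.20 dB(A).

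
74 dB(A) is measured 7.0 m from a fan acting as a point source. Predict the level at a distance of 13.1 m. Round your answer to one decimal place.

For a point source, L₂ = L₁ − 20·log₁₀(r₂/r₁).
L₂ = 74 − 20·log₁₀(13.1/7.0) = 74 − 5.443 = 68.56 dB(A).

68.6 dB(A)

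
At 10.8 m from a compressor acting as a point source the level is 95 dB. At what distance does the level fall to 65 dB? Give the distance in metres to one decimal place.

341.5 m

Point-source spreading drops the level by 20·log₁₀(r₂/r₁); inverting, r₂/r₁ = 10^(ΔL/20).
r₂ = 10.8·10^((95−65)/20) = 10.8·10^(30.0/20) = 341.53 m.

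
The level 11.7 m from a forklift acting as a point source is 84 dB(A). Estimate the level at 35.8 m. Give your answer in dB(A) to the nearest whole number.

74 dB(A)

Spherical spreading from a point source gives a 20·log₁₀(r₂/r₁) drop.
L₂ = 84 − 20·log₁₀(35.8/11.7) = 84 − 9.714 = 74.29 dB(A).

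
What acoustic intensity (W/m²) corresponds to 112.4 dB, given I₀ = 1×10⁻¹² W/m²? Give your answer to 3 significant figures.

I/I₀ = 10^(112.4/10) = 1.738e+11, so I = 1.738e+11 × 10⁻¹² W/m².

0.174 W/m²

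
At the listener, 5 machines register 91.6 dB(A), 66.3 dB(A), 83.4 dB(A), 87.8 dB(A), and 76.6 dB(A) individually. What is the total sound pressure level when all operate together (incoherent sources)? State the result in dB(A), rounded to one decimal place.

93.6 dB(A)

For uncorrelated sources the intensities add, so convert each level to linear form, sum, and take 10·log₁₀ of the total.
Σ 10^(L/10) = 10^(91.6/10) + 10^(66.3/10) + 10^(83.4/10) + 10^(87.8/10) + 10^(76.6/10) = 2.317e+09.
L_total = 10·log₁₀(2.317e+09) = 93.65 dB(A).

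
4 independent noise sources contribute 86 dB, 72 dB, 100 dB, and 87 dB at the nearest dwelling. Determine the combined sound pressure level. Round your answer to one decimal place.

Incoherent sources combine by intensity addition: L_total = 10·log₁₀(Σ 10^(L_i/10)).
Σ 10^(L/10) = 10^(86/10) + 10^(72/10) + 10^(100/10) + 10^(87/10) = 1.092e+10.
L_total = 10·log₁₀(1.092e+10) = 100.38 dB.

100.4 dB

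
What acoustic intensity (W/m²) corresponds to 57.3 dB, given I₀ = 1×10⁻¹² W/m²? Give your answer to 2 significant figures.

5.4e-07 W/m²

I = I₀·10^(L/10) = 10⁻¹² × 10^(57.3/10) = 10^(-6.270).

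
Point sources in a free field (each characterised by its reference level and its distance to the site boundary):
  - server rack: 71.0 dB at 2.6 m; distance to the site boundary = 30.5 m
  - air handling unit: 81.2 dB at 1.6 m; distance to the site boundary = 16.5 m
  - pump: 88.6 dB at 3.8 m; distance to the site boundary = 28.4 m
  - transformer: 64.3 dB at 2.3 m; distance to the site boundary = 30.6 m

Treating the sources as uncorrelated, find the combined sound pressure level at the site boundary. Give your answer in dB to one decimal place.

Propagate each source to the receiver with L = L_ref − 20·log₁₀(r/r_ref), then add intensities.
server rack: 71.0 − 20·log₁₀(30.5/2.6) = 71.0 − 21.39 = 49.61 dB.
air handling unit: 81.2 − 20·log₁₀(16.5/1.6) = 81.2 − 20.27 = 60.93 dB.
pump: 88.6 − 20·log₁₀(28.4/3.8) = 88.6 − 17.47 = 71.13 dB.
transformer: 64.3 − 20·log₁₀(30.6/2.3) = 64.3 − 22.48 = 41.82 dB.
Σ 10^(L/10) = 1.432e+07 → L_total = 10·log₁₀(1.432e+07) = 71.56 dB.

71.6 dB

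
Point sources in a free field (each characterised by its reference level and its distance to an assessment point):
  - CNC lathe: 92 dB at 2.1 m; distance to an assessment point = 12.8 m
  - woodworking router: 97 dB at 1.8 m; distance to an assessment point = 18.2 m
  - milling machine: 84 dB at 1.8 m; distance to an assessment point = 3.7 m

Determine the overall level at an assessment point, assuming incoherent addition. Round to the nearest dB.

82 dB

Propagate each source to the receiver with L = L_ref − 20·log₁₀(r/r_ref), then add intensities.
CNC lathe: 92 − 20·log₁₀(12.8/2.1) = 92 − 15.70 = 76.30 dB.
woodworking router: 97 − 20·log₁₀(18.2/1.8) = 97 − 20.10 = 76.90 dB.
milling machine: 84 − 20·log₁₀(3.7/1.8) = 84 − 6.26 = 77.74 dB.
Σ 10^(L/10) = 1.511e+08 → L_total = 10·log₁₀(1.511e+08) = 81.79 dB.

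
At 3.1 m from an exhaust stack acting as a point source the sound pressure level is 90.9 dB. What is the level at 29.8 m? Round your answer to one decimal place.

For a point source, L₂ = L₁ − 20·log₁₀(r₂/r₁).
L₂ = 90.9 − 20·log₁₀(29.8/3.1) = 90.9 − 19.657 = 71.24 dB.

71.2 dB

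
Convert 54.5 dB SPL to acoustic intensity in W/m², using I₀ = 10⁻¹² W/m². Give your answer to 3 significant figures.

I = I₀·10^(L/10) = 10⁻¹² × 10^(54.5/10) = 10^(-6.550).

2.82e-07 W/m²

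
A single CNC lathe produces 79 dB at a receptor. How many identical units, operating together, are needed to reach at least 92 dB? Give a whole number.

N identical sources give L₁ + 10·log₁₀ N, so require 10·log₁₀ N ≥ 92 − 79 = 13.0 dB.
N ≥ 10^(13.0/10) = 19.953, so N = 20.

20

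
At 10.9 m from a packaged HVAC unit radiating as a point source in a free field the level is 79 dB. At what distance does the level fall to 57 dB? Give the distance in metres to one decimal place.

137.2 m

The 22.0 dB drop corresponds to a distance ratio of 10^(22.0/20) for a point source.
r₂ = 10.9·10^((79−57)/20) = 10.9·10^(22.0/20) = 137.22 m.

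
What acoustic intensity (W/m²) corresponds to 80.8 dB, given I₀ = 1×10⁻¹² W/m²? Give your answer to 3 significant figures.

0.000120 W/m²

I = I₀·10^(L/10) = 10⁻¹² × 10^(80.8/10) = 10^(-3.920).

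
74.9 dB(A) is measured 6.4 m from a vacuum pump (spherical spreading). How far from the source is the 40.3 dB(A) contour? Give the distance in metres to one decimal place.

343.7 m

Point-source spreading drops the level by 20·log₁₀(r₂/r₁); inverting, r₂/r₁ = 10^(ΔL/20).
r₂ = 6.4·10^((74.9−40.3)/20) = 6.4·10^(34.6/20) = 343.70 m.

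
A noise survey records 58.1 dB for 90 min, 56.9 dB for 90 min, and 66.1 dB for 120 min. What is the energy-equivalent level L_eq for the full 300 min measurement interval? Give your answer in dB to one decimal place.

62.9 dB

Weight each interval's intensity by its duration and average over T = 300 min:
Σ tᵢ·10^(Lᵢ/10) = 90·10^(58.1/10) + 90·10^(56.9/10) + 120·10^(66.1/10) = 5.910e+08.
L_eq = 10·log₁₀(5.910e+08/300) = 62.94 dB.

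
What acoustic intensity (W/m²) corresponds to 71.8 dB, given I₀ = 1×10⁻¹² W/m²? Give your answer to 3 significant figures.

1.51e-05 W/m²

I/I₀ = 10^(71.8/10) = 1.514e+07, so I = 1.514e+07 × 10⁻¹² W/m².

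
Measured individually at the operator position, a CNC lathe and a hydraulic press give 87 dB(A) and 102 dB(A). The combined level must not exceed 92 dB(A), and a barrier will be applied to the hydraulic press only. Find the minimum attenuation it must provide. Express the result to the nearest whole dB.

The untreated sources together contribute 10^(87/10) = 5.012e+08, i.e. 87.00 dB(A).
The limit corresponds to 10^(92/10) = 1.585e+09; subtracting the fixed part leaves 1.084e+09 for the hydraulic press, i.e. 90.35 dB(A).
So the hydraulic press must be reduced from 102 to 90.35 dB(A): IL = 11.65 dB.

12 dB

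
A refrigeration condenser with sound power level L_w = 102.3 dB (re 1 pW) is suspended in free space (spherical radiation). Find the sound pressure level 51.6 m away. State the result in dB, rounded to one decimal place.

Free-field spherical radiation: L_p = L_w − 10·log₁₀(4π·r²), r = 51.6 m.
4π·r² = 3.346e+04 m², 10·log₁₀ of that is 45.245 dB.
L_p = 102.3 − 45.245 = 57.05 dB.

57.1 dB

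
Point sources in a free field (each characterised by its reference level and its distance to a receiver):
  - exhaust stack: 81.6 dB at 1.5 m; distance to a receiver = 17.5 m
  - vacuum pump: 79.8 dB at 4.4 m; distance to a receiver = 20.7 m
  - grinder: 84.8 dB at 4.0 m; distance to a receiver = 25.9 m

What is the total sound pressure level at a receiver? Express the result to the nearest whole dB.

First find each source's level at the receiver (point-source: −20·log₁₀(r/r_ref)), then combine on an intensity basis.
exhaust stack: 81.6 − 20·log₁₀(17.5/1.5) = 81.6 − 21.34 = 60.26 dB.
vacuum pump: 79.8 − 20·log₁₀(20.7/4.4) = 79.8 − 13.45 = 66.35 dB.
grinder: 84.8 − 20·log₁₀(25.9/4.0) = 84.8 − 16.22 = 68.58 dB.
Σ 10^(L/10) = 1.258e+07 → L_total = 10·log₁₀(1.258e+07) = 71.00 dB.

71 dB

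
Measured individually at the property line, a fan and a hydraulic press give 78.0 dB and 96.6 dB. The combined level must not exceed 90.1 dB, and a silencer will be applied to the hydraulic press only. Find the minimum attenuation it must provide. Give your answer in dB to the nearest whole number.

7 dB

The untreated sources together contribute 10^(78.0/10) = 6.310e+07, i.e. 78.00 dB.
The limit corresponds to 10^(90.1/10) = 1.023e+09; subtracting the fixed part leaves 9.602e+08 for the hydraulic press, i.e. 89.82 dB.
So the hydraulic press must be reduced from 96.6 to 89.82 dB: IL = 6.78 dB.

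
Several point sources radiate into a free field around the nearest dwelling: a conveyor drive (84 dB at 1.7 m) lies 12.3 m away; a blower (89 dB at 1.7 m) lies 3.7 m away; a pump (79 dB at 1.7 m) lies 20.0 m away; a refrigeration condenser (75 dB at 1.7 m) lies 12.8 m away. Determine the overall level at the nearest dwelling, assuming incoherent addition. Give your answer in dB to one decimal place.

Apply inverse-square spreading to bring every level to the receiver, then sum 10^(L/10).
conveyor drive: 84 − 20·log₁₀(12.3/1.7) = 84 − 17.19 = 66.81 dB.
blower: 89 − 20·log₁₀(3.7/1.7) = 89 − 6.76 = 82.24 dB.
pump: 79 − 20·log₁₀(20.0/1.7) = 79 − 21.41 = 57.59 dB.
refrigeration condenser: 75 − 20·log₁₀(12.8/1.7) = 75 − 17.54 = 57.46 dB.
Σ 10^(L/10) = 1.736e+08 → L_total = 10·log₁₀(1.736e+08) = 82.40 dB.

82.4 dB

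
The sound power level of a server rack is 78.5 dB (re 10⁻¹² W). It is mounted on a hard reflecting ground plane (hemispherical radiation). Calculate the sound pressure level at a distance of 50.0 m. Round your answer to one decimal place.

The power spreads over a hemisphere of area 2π·r², so L_p = L_w − 10·log₁₀(2π·r²).
2π·r² = 1.571e+04 m², 10·log₁₀ of that is 41.961 dB.
L_p = 78.5 − 41.961 = 36.54 dB.

36.5 dB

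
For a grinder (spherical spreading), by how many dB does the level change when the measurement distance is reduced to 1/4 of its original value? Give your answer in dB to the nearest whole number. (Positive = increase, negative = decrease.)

+12 dB

With spherical spreading the level changes by −20·log₁₀(r₂/r₁).
ΔL = −20·log₁₀(0.25) = +12.04 dB.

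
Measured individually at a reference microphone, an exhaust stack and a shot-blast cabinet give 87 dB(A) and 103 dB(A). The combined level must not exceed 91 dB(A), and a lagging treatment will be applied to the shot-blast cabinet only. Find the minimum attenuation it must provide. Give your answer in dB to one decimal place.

Everything except the shot-blast cabinet sums to 10^(87/10) = 5.012e+08 in linear terms, 87.00 dB(A).
To meet 91 dB(A) overall, the treated shot-blast cabinet may contribute at most 10^(91/10) − 5.012e+08 = 7.577e+08, i.e. 88.80 dB(A).
So the shot-blast cabinet must be reduced from 103 to 88.80 dB(A): IL = 14.20 dB.

14.2 dB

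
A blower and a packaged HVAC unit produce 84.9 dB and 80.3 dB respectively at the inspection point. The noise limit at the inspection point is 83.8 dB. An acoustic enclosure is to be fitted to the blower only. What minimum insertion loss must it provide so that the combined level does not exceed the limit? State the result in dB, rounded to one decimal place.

Fixed contribution from the other source: Σ 10^(L/10) = 10^(80.3/10) = 1.072e+08 (80.30 dB).
To meet 83.8 dB overall, the treated blower may contribute at most 10^(83.8/10) − 1.072e+08 = 1.327e+08, i.e. 81.23 dB.
Required insertion loss = 84.9 − 81.23 = 3.67 dB.

3.7 dB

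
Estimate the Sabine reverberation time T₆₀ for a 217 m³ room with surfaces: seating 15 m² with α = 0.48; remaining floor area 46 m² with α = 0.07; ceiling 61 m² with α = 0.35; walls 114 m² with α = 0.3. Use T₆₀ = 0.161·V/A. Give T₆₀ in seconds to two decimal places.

Summing Sᵢαᵢ: 15·0.48 + 46·0.07 + 61·0.35 + 114·0.3 = 65.97 m².
T₆₀ = 0.161·V/A = 0.161·217/65.97 = 0.530 s.

0.53 s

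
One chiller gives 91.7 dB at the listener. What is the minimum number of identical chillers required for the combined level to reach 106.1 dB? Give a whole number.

Need L₁ + 10·log₁₀ N ≥ 106.1, i.e. log₁₀ N ≥ 1.44.
N ≥ 10^(14.4/10) = 27.542, so N = 28.

28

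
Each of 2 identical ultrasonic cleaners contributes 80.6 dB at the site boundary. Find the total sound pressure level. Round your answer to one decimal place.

With 2 equal, uncorrelated contributions the intensity is 2× that of one unit, giving a rise of 10·log₁₀ 2.
L_total = 80.6 + 10·log₁₀(2) = 80.6 + 3.010 = 83.61 dB.

83.6 dB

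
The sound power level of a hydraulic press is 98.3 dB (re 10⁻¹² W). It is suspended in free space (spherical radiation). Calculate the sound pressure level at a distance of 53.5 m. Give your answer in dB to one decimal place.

52.7 dB

L_p = L_w − 10·log₁₀(4π·r²) with r = 53.5 m.
4π·r² = 3.597e+04 m², 10·log₁₀ of that is 45.559 dB.
L_p = 98.3 − 45.559 = 52.74 dB.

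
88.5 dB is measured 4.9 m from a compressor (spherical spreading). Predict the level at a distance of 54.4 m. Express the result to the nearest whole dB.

Spherical spreading from a point source gives a 20·log₁₀(r₂/r₁) drop.
L₂ = 88.5 − 20·log₁₀(54.4/4.9) = 88.5 − 20.908 = 67.59 dB.

68 dB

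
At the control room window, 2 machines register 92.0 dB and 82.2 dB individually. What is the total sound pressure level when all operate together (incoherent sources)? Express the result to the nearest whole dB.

For uncorrelated sources the intensities add, so convert each level to linear form, sum, and take 10·log₁₀ of the total.
Σ 10^(L/10) = 10^(92.0/10) + 10^(82.2/10) = 1.751e+09.
L_total = 10·log₁₀(1.751e+09) = 92.43 dB.

92 dB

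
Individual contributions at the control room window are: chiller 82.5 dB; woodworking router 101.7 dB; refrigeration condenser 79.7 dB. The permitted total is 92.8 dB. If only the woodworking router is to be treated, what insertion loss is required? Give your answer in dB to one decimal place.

9.6 dB

Fixed contribution from the other sources: Σ 10^(L/10) = 10^(82.5/10) + 10^(79.7/10) = 2.712e+08 (84.33 dB).
To meet 92.8 dB overall, the treated woodworking router may contribute at most 10^(92.8/10) − 2.712e+08 = 1.634e+09, i.e. 92.13 dB.
Required insertion loss = 101.7 − 92.13 = 9.57 dB.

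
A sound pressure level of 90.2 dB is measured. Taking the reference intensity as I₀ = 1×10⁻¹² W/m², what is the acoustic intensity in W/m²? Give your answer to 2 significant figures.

0.0010 W/m²

I = I₀·10^(L/10) = 10⁻¹² × 10^(90.2/10) = 10^(-2.980).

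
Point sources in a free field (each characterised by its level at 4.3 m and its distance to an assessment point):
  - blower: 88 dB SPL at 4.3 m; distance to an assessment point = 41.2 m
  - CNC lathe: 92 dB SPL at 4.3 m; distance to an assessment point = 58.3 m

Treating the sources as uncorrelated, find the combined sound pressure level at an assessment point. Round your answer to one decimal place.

Apply inverse-square spreading to bring every level to the receiver, then sum 10^(L/10).
blower: 88 − 20·log₁₀(41.2/4.3) = 88 − 19.63 = 68.37 dB SPL.
CNC lathe: 92 − 20·log₁₀(58.3/4.3) = 92 − 22.64 = 69.36 dB SPL.
Σ 10^(L/10) = 1.549e+07 → L_total = 10·log₁₀(1.549e+07) = 71.90 dB SPL.

71.9 dB SPL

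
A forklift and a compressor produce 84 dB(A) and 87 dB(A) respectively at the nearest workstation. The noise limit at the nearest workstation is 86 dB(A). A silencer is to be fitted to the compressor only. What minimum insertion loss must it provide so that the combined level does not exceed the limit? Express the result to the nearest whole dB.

5 dB

The untreated sources together contribute 10^(84/10) = 2.512e+08, i.e. 84.00 dB(A).
To meet 86 dB(A) overall, the treated compressor may contribute at most 10^(86/10) − 2.512e+08 = 1.469e+08, i.e. 81.67 dB(A).
Required insertion loss = 87 − 81.67 = 5.33 dB.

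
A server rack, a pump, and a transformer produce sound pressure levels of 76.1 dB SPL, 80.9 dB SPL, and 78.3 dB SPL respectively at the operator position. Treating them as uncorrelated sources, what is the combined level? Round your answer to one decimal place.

For uncorrelated sources the intensities add, so convert each level to linear form, sum, and take 10·log₁₀ of the total.
Σ 10^(L/10) = 10^(76.1/10) + 10^(80.9/10) + 10^(78.3/10) = 2.314e+08.
L_total = 10·log₁₀(2.314e+08) = 83.64 dB SPL.

83.6 dB SPL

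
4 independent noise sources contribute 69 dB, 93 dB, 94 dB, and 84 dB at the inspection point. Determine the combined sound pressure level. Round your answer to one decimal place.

Incoherent sources combine by intensity addition: L_total = 10·log₁₀(Σ 10^(L_i/10)).
Σ 10^(L/10) = 10^(69/10) + 10^(93/10) + 10^(94/10) + 10^(84/10) = 4.766e+09.
L_total = 10·log₁₀(4.766e+09) = 96.78 dB.

96.8 dB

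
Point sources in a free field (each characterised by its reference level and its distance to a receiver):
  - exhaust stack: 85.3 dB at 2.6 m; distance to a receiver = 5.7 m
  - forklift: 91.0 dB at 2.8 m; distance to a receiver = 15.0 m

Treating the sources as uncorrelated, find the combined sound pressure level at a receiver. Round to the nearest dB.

81 dB

Propagate each source to the receiver with L = L_ref − 20·log₁₀(r/r_ref), then add intensities.
exhaust stack: 85.3 − 20·log₁₀(5.7/2.6) = 85.3 − 6.82 = 78.48 dB.
forklift: 91.0 − 20·log₁₀(15.0/2.8) = 91.0 − 14.58 = 76.42 dB.
Σ 10^(L/10) = 1.144e+08 → L_total = 10·log₁₀(1.144e+08) = 80.58 dB.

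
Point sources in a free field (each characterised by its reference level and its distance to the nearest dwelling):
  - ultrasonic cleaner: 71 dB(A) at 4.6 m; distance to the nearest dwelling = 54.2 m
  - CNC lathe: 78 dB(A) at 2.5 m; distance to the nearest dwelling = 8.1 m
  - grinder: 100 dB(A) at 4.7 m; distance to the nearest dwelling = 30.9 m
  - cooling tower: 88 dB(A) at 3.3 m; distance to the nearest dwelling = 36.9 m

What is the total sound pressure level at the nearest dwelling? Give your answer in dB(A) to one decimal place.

Apply inverse-square spreading to bring every level to the receiver, then sum 10^(L/10).
ultrasonic cleaner: 71 − 20·log₁₀(54.2/4.6) = 71 − 21.42 = 49.58 dB(A).
CNC lathe: 78 − 20·log₁₀(8.1/2.5) = 78 − 10.21 = 67.79 dB(A).
grinder: 100 − 20·log₁₀(30.9/4.7) = 100 − 16.36 = 83.64 dB(A).
cooling tower: 88 − 20·log₁₀(36.9/3.3) = 88 − 20.97 = 67.03 dB(A).
Σ 10^(L/10) = 2.425e+08 → L_total = 10·log₁₀(2.425e+08) = 83.85 dB(A).

83.8 dB(A)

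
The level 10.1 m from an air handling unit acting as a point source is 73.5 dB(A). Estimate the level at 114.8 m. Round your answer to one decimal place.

For a point source, L₂ = L₁ − 20·log₁₀(r₂/r₁).
L₂ = 73.5 − 20·log₁₀(114.8/10.1) = 73.5 − 21.112 = 52.39 dB(A).

52.4 dB(A)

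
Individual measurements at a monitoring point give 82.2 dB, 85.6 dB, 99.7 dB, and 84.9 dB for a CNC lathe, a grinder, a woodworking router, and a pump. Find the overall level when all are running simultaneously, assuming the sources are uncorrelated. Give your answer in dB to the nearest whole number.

100 dB

Incoherent sources combine by intensity addition: L_total = 10·log₁₀(Σ 10^(L_i/10)).
Σ 10^(L/10) = 10^(82.2/10) + 10^(85.6/10) + 10^(99.7/10) + 10^(84.9/10) = 1.017e+10.
L_total = 10·log₁₀(1.017e+10) = 100.07 dB.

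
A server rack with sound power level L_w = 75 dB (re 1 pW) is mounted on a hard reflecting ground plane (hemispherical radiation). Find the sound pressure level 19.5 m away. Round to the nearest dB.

The power spreads over a hemisphere of area 2π·r², so L_p = L_w − 10·log₁₀(2π·r²).
2π·r² = 2389 m², 10·log₁₀ of that is 33.782 dB.
L_p = 75 − 33.782 = 41.22 dB.

41 dB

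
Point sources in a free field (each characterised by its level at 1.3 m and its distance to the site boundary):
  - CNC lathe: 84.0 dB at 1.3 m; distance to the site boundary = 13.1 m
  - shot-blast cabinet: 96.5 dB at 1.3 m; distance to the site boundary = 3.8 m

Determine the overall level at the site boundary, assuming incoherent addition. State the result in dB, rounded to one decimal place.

Apply inverse-square spreading to bring every level to the receiver, then sum 10^(L/10).
CNC lathe: 84.0 − 20·log₁₀(13.1/1.3) = 84.0 − 20.07 = 63.93 dB.
shot-blast cabinet: 96.5 − 20·log₁₀(3.8/1.3) = 96.5 − 9.32 = 87.18 dB.
Σ 10^(L/10) = 5.253e+08 → L_total = 10·log₁₀(5.253e+08) = 87.20 dB.

87.2 dB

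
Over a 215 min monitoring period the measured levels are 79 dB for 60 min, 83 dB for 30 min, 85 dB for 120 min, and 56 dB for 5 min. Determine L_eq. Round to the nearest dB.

84 dB

L_eq = 10·log₁₀[(1/T)·Σ tᵢ·10^(Lᵢ/10)] with T = 215 min.
Σ tᵢ·10^(Lᵢ/10) = 60·10^(79/10) + 30·10^(83/10) + 120·10^(85/10) + 5·10^(56/10) = 4.870e+10.
L_eq = 10·log₁₀(4.870e+10/215) = 83.55 dB.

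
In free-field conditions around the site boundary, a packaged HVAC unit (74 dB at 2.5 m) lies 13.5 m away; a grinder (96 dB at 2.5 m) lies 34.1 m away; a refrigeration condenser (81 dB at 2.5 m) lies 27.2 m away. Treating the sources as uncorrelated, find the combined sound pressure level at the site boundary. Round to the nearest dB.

Propagate each source to the receiver with L = L_ref − 20·log₁₀(r/r_ref), then add intensities.
packaged HVAC unit: 74 − 20·log₁₀(13.5/2.5) = 74 − 14.65 = 59.35 dB.
grinder: 96 − 20·log₁₀(34.1/2.5) = 96 − 22.70 = 73.30 dB.
refrigeration condenser: 81 − 20·log₁₀(27.2/2.5) = 81 − 20.73 = 60.27 dB.
Σ 10^(L/10) = 2.332e+07 → L_total = 10·log₁₀(2.332e+07) = 73.68 dB.

74 dB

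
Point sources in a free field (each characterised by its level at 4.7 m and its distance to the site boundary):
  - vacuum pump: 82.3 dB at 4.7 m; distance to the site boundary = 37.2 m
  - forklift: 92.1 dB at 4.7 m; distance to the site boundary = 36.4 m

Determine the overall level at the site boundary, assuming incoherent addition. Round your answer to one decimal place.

74.7 dB

Propagate each source to the receiver with L = L_ref − 20·log₁₀(r/r_ref), then add intensities.
vacuum pump: 82.3 − 20·log₁₀(37.2/4.7) = 82.3 − 17.97 = 64.33 dB.
forklift: 92.1 − 20·log₁₀(36.4/4.7) = 92.1 − 17.78 = 74.32 dB.
Σ 10^(L/10) = 2.975e+07 → L_total = 10·log₁₀(2.975e+07) = 74.73 dB.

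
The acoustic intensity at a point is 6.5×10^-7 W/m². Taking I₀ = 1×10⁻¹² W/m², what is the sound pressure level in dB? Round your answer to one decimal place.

58.1 dB

L = 10·log₁₀(I/I₀) = 10·log₁₀(6.5×10^-7/10⁻¹²) = 10·log₁₀(6.5×10^5).
L = 10·(0.8129 + 5) = 58.13 dB.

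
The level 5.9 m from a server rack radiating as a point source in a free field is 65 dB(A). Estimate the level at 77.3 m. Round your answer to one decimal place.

42.7 dB(A)

Point-source attenuation: ΔL = 20·log₁₀(r₂/r₁) = 20·log₁₀(77.3/5.9) = 22.347 dB.
L₂ = 65 − 20·log₁₀(77.3/5.9) = 65 − 22.347 = 42.65 dB(A).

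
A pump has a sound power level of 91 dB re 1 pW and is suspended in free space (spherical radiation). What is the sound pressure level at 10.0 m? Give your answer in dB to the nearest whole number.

Free-field spherical radiation: L_p = L_w − 10·log₁₀(4π·r²), r = 10.0 m.
4π·r² = 1257 m², 10·log₁₀ of that is 30.992 dB.
L_p = 91 − 30.992 = 60.01 dB.

60 dB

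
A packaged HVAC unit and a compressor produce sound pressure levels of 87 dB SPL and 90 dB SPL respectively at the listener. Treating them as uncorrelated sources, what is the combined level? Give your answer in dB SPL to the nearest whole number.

Incoherent sources combine by intensity addition: L_total = 10·log₁₀(Σ 10^(L_i/10)).
Σ 10^(L/10) = 10^(87/10) + 10^(90/10) = 1.501e+09.
L_total = 10·log₁₀(1.501e+09) = 91.76 dB SPL.

92 dB SPL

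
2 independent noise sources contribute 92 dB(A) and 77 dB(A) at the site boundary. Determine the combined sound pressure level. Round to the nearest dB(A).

92 dB(A)

For uncorrelated sources the intensities add, so convert each level to linear form, sum, and take 10·log₁₀ of the total.
Σ 10^(L/10) = 10^(92/10) + 10^(77/10) = 1.635e+09.
L_total = 10·log₁₀(1.635e+09) = 92.14 dB(A).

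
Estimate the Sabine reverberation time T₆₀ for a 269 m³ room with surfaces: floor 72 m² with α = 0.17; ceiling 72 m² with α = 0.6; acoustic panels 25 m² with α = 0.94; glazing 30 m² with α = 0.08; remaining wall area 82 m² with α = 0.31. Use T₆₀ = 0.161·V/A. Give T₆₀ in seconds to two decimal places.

0.41 s

Total absorption A = 72·0.17 + 72·0.6 + 25·0.94 + 30·0.08 + 82·0.31 = 106.76 m² sabins.
T₆₀ = 0.161·V/A = 0.161·269/106.76 = 0.406 s.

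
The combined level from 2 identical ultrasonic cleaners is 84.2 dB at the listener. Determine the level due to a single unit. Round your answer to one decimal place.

81.2 dB

Dividing the total intensity by 2 lowers the level by 10·log₁₀ 2 = 3.010 dB: L₁ = 84.2 − 3.010.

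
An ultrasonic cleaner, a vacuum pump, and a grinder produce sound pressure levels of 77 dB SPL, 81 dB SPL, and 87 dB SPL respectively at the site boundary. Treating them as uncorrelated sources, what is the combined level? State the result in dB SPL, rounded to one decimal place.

Incoherent sources combine by intensity addition: L_total = 10·log₁₀(Σ 10^(L_i/10)).
Σ 10^(L/10) = 10^(77/10) + 10^(81/10) + 10^(87/10) = 6.772e+08.
L_total = 10·log₁₀(6.772e+08) = 88.31 dB SPL.

88.3 dB SPL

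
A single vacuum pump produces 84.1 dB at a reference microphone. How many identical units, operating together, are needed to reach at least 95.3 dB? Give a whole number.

14

N identical sources give L₁ + 10·log₁₀ N, so require 10·log₁₀ N ≥ 95.3 − 84.1 = 11.2 dB.
N ≥ 10^(11.2/10) = 13.183, so N = 14.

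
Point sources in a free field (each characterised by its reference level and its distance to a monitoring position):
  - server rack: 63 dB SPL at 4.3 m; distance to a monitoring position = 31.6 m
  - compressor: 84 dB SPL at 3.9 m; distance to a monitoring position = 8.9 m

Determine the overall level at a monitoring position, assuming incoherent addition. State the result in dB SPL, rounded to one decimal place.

Propagate each source to the receiver with L = L_ref − 20·log₁₀(r/r_ref), then add intensities.
server rack: 63 − 20·log₁₀(31.6/4.3) = 63 − 17.32 = 45.68 dB SPL.
compressor: 84 − 20·log₁₀(8.9/3.9) = 84 − 7.17 = 76.83 dB SPL.
Σ 10^(L/10) = 4.827e+07 → L_total = 10·log₁₀(4.827e+07) = 76.84 dB SPL.

76.8 dB SPL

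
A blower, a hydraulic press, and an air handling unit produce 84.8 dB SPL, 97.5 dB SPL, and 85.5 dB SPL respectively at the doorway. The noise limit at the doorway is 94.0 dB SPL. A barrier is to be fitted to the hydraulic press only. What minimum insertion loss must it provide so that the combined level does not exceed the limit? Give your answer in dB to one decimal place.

Everything except the hydraulic press sums to 10^(84.8/10) + 10^(85.5/10) = 6.568e+08 in linear terms, 88.17 dB SPL.
To meet 94.0 dB SPL overall, the treated hydraulic press may contribute at most 10^(94.0/10) − 6.568e+08 = 1.855e+09, i.e. 92.68 dB SPL.
So the hydraulic press must be reduced from 97.5 to 92.68 dB SPL: IL = 4.82 dB.

4.8 dB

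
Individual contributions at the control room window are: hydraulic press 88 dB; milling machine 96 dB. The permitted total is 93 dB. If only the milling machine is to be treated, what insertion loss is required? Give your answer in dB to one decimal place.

4.7 dB

The untreated sources together contribute 10^(88/10) = 6.310e+08, i.e. 88.00 dB.
The limit corresponds to 10^(93/10) = 1.995e+09; subtracting the fixed part leaves 1.364e+09 for the milling machine, i.e. 91.35 dB.
Required insertion loss = 96 − 91.35 = 4.65 dB.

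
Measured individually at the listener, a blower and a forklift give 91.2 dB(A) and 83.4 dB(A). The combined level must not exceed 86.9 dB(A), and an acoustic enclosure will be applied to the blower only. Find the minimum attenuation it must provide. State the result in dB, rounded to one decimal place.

The untreated sources together contribute 10^(83.4/10) = 2.188e+08, i.e. 83.40 dB(A).
The limit corresponds to 10^(86.9/10) = 4.898e+08; subtracting the fixed part leaves 2.710e+08 for the blower, i.e. 84.33 dB(A).
So the blower must be reduced from 91.2 to 84.33 dB(A): IL = 6.87 dB.

6.9 dB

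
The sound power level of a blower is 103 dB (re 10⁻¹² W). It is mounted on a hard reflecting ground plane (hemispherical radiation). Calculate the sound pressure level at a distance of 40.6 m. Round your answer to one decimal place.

Free-field hemispherical radiation: L_p = L_w − 10·log₁₀(2π·r²), r = 40.6 m.
2π·r² = 1.036e+04 m², 10·log₁₀ of that is 40.152 dB.
L_p = 103 − 40.152 = 62.85 dB.

62.8 dB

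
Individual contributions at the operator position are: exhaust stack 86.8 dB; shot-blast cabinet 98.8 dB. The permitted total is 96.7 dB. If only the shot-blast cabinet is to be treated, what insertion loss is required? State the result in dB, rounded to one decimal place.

2.6 dB

Fixed contribution from the other source: Σ 10^(L/10) = 10^(86.8/10) = 4.786e+08 (86.80 dB).
To meet 96.7 dB overall, the treated shot-blast cabinet may contribute at most 10^(96.7/10) − 4.786e+08 = 4.199e+09, i.e. 96.23 dB.
So the shot-blast cabinet must be reduced from 98.8 to 96.23 dB: IL = 2.57 dB.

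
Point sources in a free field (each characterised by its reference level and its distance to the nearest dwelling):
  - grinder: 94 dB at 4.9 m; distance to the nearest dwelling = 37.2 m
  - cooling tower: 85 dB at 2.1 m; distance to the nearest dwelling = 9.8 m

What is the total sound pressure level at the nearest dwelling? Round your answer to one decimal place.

Apply inverse-square spreading to bring every level to the receiver, then sum 10^(L/10).
grinder: 94 − 20·log₁₀(37.2/4.9) = 94 − 17.61 = 76.39 dB.
cooling tower: 85 − 20·log₁₀(9.8/2.1) = 85 − 13.38 = 71.62 dB.
Σ 10^(L/10) = 5.810e+07 → L_total = 10·log₁₀(5.810e+07) = 77.64 dB.

77.6 dB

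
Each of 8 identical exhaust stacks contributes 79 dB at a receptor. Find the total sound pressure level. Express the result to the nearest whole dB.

With 8 equal, uncorrelated contributions the intensity is 8× that of one unit, giving a rise of 10·log₁₀ 8.
L_total = 79 + 10·log₁₀(8) = 79 + 9.031 = 88.03 dB.

88 dB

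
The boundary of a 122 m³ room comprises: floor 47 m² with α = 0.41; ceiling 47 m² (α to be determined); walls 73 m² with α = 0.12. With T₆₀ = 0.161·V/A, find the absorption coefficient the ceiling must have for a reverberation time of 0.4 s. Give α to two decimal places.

0.45

Required total absorption A = 0.161·122/0.4 = 49.10 m².
Absorption from the other surfaces = 47·0.41 + 73·0.12 = 28.03 m², so the ceiling must supply 21.07 m² over 47 m².
α = 21.07/47 = 0.448.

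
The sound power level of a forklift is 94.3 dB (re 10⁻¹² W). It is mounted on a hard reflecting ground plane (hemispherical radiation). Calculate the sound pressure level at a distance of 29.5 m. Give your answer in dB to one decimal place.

56.9 dB

The power spreads over a hemisphere of area 2π·r², so L_p = L_w − 10·log₁₀(2π·r²).
2π·r² = 5468 m², 10·log₁₀ of that is 37.378 dB.
L_p = 94.3 − 37.378 = 56.92 dB.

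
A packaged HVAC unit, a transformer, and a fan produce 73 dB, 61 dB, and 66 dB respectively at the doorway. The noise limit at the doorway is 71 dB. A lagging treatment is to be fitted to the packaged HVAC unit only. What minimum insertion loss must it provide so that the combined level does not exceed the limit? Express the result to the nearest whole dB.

Everything except the packaged HVAC unit sums to 10^(61/10) + 10^(66/10) = 5.240e+06 in linear terms, 67.19 dB.
The limit corresponds to 10^(71/10) = 1.259e+07; subtracting the fixed part leaves 7.349e+06 for the packaged HVAC unit, i.e. 68.66 dB.
Required insertion loss = 73 − 68.66 = 4.34 dB.

4 dB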